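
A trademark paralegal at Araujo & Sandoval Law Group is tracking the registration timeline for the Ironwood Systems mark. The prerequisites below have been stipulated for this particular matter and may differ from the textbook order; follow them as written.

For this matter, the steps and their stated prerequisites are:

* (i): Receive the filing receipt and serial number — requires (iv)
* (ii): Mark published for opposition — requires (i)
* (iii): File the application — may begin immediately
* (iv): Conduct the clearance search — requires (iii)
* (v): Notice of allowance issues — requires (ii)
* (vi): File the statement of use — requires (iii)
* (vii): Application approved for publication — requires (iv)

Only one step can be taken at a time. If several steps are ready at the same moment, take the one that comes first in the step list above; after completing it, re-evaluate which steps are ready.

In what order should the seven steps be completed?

(iii) has no prerequisites → (iii) first.
Ready: (iv) and (vi). (iv) is listed earlier → (iv).
(i) and (vii) now also ready, so the ready set is {(i), (vi), (vii)}; (i) is listed earlier → (i).
(ii) now also ready, so the ready set is {(ii), (vi), (vii)}; (ii) is listed earlier → (ii).
(v), (vi) and (vii) are all available; (v) is listed earlier → (v).
(vi) and (vii) are both available; (vi) is listed earlier → (vi).
(vii) is the only step now ready → (vii).

(iii) → (iv) → (i) → (ii) → (v) → (vi) → (vii)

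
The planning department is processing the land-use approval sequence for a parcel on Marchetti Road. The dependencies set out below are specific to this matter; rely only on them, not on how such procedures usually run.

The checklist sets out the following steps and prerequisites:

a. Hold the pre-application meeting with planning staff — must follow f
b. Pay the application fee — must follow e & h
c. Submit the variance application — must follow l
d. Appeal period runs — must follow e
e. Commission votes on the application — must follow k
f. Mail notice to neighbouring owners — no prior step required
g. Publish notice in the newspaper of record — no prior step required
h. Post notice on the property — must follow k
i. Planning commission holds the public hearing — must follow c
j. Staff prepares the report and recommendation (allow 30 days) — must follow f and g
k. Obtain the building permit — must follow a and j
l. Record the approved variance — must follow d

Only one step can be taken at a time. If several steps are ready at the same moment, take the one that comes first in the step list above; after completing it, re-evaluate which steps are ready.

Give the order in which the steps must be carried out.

f a g j k e d h b l c i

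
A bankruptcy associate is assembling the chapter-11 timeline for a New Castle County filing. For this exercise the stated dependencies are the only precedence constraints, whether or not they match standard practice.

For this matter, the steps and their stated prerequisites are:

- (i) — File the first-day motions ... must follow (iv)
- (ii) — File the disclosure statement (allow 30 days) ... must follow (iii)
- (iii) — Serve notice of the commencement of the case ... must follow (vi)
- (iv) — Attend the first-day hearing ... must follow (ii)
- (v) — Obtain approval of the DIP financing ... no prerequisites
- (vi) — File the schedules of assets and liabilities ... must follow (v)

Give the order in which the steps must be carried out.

(v) → (vi) → (iii) → (ii) → (iv) → (i)

(v) is the only step with nothing outstanding, so it goes first.
(vi) is the only step now ready → (vi).
Next only (iii) has its prerequisites met → (iii).
(ii) needed (iii), now all done → (ii).
Next only (iv) has its prerequisites met → (iv).
Next only (i) has its prerequisites met → (i).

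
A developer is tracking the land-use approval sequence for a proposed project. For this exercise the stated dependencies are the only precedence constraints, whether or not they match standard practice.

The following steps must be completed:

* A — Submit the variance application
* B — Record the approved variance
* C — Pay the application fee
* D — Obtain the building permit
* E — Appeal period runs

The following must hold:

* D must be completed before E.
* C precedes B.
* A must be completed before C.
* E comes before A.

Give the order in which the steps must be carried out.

D, E, A, C, B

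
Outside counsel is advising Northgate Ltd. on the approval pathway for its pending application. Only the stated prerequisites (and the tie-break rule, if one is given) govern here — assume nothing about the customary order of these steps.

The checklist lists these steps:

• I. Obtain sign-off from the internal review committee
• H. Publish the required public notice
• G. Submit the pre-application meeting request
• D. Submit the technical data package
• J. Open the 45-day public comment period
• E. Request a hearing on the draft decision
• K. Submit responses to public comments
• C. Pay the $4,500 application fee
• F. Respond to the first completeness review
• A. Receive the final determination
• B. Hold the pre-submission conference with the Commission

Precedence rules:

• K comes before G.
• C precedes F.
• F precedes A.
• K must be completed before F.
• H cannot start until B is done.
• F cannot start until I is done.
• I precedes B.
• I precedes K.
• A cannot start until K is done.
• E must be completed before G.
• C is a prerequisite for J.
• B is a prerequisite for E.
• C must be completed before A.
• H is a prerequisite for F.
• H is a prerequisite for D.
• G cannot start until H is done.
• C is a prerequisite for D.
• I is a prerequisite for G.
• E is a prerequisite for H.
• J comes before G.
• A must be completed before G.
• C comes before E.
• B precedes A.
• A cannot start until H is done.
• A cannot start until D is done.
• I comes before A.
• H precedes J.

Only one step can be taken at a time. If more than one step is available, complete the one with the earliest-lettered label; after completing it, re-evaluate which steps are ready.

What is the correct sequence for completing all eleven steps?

C → I → B → E → H → D → J → K → F → A → G

Nothing is required for C and I. C has the earlier label → C first.
I is the only step now ready → I.
Now B and K have their prerequisites met. B has the earlier label, so B next.
E now also ready, so the ready set is {E, K}; E has the earlier label → E.
H and K are both available; H has the earlier label → H.
D and J now also ready, so the ready set is {D, J, K}; D has the earlier label → D.
Now J and K have their prerequisites met. J has the earlier label, so J next.
K is the only step now ready → K.
F needed C, H, I and K, now all done → F.
A is the only step now ready → A.
G needed A, E, H, I, J and K, now all done → G.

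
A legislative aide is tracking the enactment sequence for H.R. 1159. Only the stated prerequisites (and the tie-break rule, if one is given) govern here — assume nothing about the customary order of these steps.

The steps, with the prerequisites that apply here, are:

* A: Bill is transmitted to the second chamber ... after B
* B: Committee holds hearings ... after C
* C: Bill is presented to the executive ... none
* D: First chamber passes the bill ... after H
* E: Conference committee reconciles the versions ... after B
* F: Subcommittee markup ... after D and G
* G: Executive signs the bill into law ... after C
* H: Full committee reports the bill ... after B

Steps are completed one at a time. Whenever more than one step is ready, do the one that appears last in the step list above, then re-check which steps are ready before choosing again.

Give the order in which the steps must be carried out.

C → G → B → H → E → D → F → A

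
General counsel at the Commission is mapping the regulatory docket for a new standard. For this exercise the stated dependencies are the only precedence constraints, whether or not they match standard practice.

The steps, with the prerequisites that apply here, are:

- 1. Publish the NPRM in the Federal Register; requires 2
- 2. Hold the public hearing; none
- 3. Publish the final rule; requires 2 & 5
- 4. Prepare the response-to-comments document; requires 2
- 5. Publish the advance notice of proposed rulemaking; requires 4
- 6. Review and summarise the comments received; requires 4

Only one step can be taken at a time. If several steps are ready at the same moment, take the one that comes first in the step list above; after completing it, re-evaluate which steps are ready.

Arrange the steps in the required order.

2, 1, 4, 5, 3, 6

2 has no prerequisites → 2 first.
Ready: 1 and 4. 1 is listed earlier → 1.
Next only 4 has its prerequisites met → 4.
Now 5 and 6 have their prerequisites met. 5 is listed earlier, so 5 next.
3 now also ready, so the ready set is {3, 6}; 3 is listed earlier → 3.
6 is the only step now ready → 6.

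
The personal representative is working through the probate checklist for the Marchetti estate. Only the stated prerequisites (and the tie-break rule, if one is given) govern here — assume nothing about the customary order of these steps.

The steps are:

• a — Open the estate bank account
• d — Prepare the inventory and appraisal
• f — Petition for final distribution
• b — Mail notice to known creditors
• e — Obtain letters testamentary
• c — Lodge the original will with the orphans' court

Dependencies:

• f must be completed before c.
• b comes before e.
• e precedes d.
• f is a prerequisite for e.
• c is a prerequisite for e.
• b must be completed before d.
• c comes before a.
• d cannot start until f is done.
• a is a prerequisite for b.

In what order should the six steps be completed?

f has no prerequisites → f first.
c needed f, now all done → c.
That leaves a as the only ready step → a.
b is the only step now ready → b.
Next only e has its prerequisites met → e.
d is the only step now ready → d.

f → c → a → b → e → d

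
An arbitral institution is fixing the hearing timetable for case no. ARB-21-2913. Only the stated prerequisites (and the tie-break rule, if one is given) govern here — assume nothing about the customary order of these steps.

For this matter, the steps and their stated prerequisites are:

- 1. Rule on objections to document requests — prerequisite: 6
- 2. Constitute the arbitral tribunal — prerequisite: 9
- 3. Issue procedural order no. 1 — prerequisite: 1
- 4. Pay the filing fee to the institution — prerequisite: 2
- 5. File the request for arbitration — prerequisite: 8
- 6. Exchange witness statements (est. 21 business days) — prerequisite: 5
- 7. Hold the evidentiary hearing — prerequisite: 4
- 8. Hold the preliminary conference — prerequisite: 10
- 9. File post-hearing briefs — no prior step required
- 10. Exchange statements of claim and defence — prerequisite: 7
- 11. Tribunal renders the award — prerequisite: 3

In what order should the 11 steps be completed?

9, 2, 4, 7, 10, 8, 5, 6, 1, 3, 11

Only 9 has no prerequisites, so it is first.
2 is the only step now ready → 2.
4 needed 2, now all done → 4.
Next only 7 has its prerequisites met → 7.
10 needed 7, now all done → 10.
8 needed 10, now all done → 8.
That leaves 5 as the only ready step → 5.
6 is the only step now ready → 6.
That leaves 1 as the only ready step → 1.
3 needed 1, now all done → 3.
Next only 11 has its prerequisites met → 11.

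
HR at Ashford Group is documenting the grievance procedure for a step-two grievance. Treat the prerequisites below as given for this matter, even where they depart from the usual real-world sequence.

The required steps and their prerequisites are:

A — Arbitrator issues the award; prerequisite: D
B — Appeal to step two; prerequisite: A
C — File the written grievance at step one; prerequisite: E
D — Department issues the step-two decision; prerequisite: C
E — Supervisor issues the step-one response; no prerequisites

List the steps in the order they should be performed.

E C D A B

E is the only step with nothing outstanding, so it goes first.
That leaves C as the only ready step → C.
D is the only step now ready → D.
That leaves A as the only ready step → A.
B needed A, now all done → B.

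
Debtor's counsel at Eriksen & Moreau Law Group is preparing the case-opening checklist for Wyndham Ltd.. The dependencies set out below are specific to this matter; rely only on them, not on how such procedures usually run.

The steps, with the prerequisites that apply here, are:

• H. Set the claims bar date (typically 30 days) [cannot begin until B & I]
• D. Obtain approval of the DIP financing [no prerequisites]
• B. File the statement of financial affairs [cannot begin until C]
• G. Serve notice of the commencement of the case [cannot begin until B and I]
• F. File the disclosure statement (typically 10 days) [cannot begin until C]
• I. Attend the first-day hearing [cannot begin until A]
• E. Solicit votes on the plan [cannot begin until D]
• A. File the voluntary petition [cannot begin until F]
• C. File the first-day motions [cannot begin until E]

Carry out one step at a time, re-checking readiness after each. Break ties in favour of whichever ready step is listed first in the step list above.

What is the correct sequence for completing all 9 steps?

D is the only step with nothing outstanding, so it goes first.
E needed D, now all done → E.
That leaves C as the only ready step → C.
Ready: B and F. B is listed earlier → B.
F needed C, now all done → F.
A needed F, now all done → A.
I needed A, now all done → I.
Now H and G have their prerequisites met. H is listed earlier, so H next.
G needed B and I, now all done → G.

D, E, C, B, F, A, I, H, G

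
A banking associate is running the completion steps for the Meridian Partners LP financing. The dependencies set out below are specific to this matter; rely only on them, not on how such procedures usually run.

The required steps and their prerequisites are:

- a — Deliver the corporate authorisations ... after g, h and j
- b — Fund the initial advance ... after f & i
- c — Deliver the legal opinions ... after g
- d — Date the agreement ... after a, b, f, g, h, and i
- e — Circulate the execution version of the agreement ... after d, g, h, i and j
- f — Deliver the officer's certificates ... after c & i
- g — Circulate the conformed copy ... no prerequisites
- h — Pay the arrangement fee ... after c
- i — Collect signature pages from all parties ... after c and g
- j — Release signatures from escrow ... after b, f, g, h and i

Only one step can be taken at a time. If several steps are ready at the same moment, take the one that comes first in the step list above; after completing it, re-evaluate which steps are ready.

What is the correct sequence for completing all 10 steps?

g c h i f b j a d e

g is the only step with nothing outstanding, so it goes first.
That leaves c as the only ready step → c.
Now h and i have their prerequisites met. h is listed earlier, so h next.
Next only i has its prerequisites met → i.
f needed c and i, now all done → f.
That leaves b as the only ready step → b.
j is the only step now ready → j.
a needed g, h and j, now all done → a.
That leaves d as the only ready step → d.
e needed d, g, h, i and j, now all done → e.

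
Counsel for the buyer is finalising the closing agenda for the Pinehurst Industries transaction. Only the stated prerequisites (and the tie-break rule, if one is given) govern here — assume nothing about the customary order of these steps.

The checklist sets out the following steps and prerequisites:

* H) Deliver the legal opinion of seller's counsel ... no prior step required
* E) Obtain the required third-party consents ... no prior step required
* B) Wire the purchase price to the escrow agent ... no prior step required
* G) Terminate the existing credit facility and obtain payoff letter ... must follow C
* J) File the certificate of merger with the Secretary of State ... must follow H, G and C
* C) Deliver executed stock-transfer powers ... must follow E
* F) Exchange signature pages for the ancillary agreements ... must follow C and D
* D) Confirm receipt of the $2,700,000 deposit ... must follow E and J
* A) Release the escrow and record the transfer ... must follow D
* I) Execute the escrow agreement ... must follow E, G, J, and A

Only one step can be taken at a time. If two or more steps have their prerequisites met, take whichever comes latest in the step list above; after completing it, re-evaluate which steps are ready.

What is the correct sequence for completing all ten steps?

B E C G H J D A I F

Nothing is required for B, E and H. B is listed later → B first.
Now E and H have their prerequisites met. E is listed later, so E next.
C and H are both available; C is listed later → C.
Ready: G and H. G is listed later → G.
H is the only step now ready → H.
J is the only step now ready → J.
D is the only step now ready → D.
A and F are both available; A is listed later → A.
I now also ready, so the ready set is {I, F}; I is listed later → I.
F needed D and C, now all done → F.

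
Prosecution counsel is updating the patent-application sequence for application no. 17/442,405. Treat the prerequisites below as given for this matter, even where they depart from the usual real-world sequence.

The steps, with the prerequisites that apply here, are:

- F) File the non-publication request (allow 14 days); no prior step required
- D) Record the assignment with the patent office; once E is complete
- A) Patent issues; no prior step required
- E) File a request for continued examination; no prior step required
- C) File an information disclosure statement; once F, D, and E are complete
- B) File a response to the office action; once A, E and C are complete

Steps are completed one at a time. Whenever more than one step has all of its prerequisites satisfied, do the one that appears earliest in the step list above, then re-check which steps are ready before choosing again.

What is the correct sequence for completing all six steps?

F, A, E, D, C, B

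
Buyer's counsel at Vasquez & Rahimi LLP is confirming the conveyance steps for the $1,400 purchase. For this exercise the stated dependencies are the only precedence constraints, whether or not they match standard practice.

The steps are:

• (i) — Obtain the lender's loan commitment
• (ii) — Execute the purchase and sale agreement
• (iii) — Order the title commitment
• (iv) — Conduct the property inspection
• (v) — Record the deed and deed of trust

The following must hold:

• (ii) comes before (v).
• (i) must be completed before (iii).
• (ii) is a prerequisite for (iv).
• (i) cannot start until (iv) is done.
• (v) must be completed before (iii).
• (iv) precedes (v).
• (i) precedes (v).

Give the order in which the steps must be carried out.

(ii) is the only step with nothing outstanding, so it goes first.
(iv) is the only step now ready → (iv).
(i) needed (iv), now all done → (i).
(v) needed (i), (ii) and (iv), now all done → (v).
Next only (iii) has its prerequisites met → (iii).

(ii) (iv) (i) (v) (iii)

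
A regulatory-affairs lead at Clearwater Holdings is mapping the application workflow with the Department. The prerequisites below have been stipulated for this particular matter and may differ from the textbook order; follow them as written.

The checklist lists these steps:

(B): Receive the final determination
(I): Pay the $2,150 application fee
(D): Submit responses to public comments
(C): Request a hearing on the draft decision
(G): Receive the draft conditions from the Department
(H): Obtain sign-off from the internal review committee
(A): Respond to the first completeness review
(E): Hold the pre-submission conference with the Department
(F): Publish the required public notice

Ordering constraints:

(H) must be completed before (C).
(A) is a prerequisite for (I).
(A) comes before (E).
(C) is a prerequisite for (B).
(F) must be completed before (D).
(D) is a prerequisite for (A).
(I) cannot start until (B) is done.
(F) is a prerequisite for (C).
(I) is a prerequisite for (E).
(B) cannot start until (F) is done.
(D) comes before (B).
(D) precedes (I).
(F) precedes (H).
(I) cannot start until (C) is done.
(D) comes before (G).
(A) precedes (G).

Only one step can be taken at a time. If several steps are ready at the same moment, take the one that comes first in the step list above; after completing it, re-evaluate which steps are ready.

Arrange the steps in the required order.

(F) is the only step with nothing outstanding, so it goes first.
Now (D) and (H) have their prerequisites met. (D) is listed earlier, so (D) next.
(A) now also ready, so the ready set is {(H), (A)}; (H) is listed earlier → (H).
Now (C) and (A) have their prerequisites met. (C) is listed earlier, so (C) next.
(B) and (A) are both available; (B) is listed earlier → (B).
(A) is the only step now ready → (A).
Ready: (I) and (G). (I) is listed earlier → (I).
(G) and (E) are both available; (G) is listed earlier → (G).
(E) needed (I) and (A), now all done → (E).

(F) → (D) → (H) → (C) → (B) → (A) → (I) → (G) → (E)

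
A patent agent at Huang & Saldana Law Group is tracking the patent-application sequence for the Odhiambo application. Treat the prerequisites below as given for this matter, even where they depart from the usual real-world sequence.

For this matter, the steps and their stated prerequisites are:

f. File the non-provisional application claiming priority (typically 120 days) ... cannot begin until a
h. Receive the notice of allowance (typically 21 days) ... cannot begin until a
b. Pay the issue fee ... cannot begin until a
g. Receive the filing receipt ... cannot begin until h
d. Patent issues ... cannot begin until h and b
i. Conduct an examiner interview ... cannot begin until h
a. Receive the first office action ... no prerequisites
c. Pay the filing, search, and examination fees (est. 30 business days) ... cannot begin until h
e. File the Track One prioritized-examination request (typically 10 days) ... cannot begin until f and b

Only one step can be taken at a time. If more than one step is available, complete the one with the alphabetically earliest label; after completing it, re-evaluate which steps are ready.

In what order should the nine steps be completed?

a has no prerequisites → a first.
Now b, f and h have their prerequisites met. b has the earlier label, so b next.
Ready: f and h. f has the earlier label → f.
e now also ready, so the ready set is {e, h}; e has the earlier label → e.
That leaves h as the only ready step → h.
c, d, g and i are all available; c has the earlier label → c.
Now d, g and i have their prerequisites met. d has the earlier label, so d next.
Ready: g and i. g has the earlier label → g.
i needed h, now all done → i.

a, b, f, e, h, c, d, g, i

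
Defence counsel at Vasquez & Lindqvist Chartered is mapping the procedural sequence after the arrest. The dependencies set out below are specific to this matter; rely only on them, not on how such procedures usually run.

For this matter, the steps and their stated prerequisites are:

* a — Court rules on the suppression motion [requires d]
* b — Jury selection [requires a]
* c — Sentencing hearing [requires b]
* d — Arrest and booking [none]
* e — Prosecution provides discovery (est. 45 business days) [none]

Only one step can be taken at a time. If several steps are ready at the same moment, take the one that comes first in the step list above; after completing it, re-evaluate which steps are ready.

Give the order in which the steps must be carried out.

d, a, b, c, e

d and e have no prerequisites; d is listed earlier, so d is first.
Now a and e have their prerequisites met. a is listed earlier, so a next.
b now also ready, so the ready set is {b, e}; b is listed earlier → b.
c now also ready, so the ready set is {c, e}; c is listed earlier → c.
That leaves e as the only ready step → e.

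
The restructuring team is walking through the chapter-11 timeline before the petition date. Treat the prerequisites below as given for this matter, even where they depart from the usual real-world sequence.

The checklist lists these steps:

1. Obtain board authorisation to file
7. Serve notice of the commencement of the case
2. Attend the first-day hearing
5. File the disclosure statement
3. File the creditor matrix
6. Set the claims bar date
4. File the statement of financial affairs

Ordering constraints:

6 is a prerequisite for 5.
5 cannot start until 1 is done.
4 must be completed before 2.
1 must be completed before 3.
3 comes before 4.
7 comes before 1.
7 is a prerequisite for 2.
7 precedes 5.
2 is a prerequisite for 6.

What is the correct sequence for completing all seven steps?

7, 1, 3, 4, 2, 6, 5

7 is the only step with nothing outstanding, so it goes first.
Next only 1 has its prerequisites met → 1.
3 needed 1, now all done → 3.
That leaves 4 as the only ready step → 4.
Next only 2 has its prerequisites met → 2.
That leaves 6 as the only ready step → 6.
That leaves 5 as the only ready step → 5.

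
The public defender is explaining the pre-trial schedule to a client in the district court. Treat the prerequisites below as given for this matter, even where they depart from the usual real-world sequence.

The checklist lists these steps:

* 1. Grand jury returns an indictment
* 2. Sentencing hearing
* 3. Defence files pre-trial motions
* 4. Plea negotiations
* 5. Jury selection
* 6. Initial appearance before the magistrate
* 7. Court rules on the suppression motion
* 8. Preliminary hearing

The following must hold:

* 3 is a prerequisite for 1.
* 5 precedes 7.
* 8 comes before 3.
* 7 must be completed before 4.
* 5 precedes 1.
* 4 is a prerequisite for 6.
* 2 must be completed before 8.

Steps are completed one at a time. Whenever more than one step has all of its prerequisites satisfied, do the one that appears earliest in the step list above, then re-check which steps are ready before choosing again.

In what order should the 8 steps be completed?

Nothing is required for 2 and 5. 2 is listed earlier → 2 first.
Now 5 and 8 have their prerequisites met. 5 is listed earlier, so 5 next.
7 now also ready, so the ready set is {7, 8}; 7 is listed earlier → 7.
Now 4 and 8 have their prerequisites met. 4 is listed earlier, so 4 next.
6 now also ready, so the ready set is {6, 8}; 6 is listed earlier → 6.
Next only 8 has its prerequisites met → 8.
Next only 3 has its prerequisites met → 3.
1 is the only step now ready → 1.

2 5 7 4 6 8 3 1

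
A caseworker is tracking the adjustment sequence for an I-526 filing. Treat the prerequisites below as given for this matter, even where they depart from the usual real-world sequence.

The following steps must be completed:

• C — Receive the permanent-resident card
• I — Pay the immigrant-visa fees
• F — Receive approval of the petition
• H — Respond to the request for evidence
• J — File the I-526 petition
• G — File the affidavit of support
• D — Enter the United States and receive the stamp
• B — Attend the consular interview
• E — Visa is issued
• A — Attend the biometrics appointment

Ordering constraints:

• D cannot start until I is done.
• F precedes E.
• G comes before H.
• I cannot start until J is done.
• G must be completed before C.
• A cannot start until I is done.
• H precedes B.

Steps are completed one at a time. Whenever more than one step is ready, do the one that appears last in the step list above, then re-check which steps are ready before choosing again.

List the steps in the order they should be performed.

G, J, H, B, F, E, I, A, D, C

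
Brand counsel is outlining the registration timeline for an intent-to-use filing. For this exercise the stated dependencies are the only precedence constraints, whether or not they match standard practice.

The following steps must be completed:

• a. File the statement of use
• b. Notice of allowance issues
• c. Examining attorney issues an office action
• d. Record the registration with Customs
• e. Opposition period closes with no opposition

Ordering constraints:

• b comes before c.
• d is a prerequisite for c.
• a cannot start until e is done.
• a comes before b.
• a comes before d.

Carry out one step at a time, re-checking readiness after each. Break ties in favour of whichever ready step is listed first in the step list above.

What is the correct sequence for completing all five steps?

e is the only step with nothing outstanding, so it goes first.
a needed e, now all done → a.
b and d are both available; b is listed earlier → b.
d needed a, now all done → d.
Next only c has its prerequisites met → c.

e → a → b → d → c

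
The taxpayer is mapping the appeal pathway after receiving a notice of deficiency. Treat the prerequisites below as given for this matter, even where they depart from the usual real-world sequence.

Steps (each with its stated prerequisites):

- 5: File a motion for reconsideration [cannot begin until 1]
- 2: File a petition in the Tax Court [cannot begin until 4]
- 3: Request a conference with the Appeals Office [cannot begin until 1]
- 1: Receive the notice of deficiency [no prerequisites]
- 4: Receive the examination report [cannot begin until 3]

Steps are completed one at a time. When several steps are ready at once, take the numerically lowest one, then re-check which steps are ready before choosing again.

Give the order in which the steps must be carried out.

1, 3, 4, 2, 5

Only 1 has no prerequisites, so it is first.
Now 3 and 5 have their prerequisites met. 3 has the earlier label, so 3 next.
Ready: 4 and 5. 4 has the earlier label → 4.
2 now also ready, so the ready set is {2, 5}; 2 has the earlier label → 2.
5 needed 1, now all done → 5.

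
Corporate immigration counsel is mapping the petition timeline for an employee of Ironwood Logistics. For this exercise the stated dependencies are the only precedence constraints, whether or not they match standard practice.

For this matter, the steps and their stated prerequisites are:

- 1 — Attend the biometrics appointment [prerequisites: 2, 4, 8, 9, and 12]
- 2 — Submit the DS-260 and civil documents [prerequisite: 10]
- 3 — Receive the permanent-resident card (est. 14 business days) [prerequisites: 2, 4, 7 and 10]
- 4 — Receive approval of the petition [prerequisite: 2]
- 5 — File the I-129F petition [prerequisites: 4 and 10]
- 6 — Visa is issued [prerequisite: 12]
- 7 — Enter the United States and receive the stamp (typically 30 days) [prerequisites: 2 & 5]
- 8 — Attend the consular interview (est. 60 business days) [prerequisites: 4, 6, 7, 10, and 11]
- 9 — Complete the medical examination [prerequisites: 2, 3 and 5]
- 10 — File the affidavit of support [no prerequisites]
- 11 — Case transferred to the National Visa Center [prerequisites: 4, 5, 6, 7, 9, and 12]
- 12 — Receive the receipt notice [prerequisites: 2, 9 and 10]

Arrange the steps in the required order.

10 has no prerequisites → 10 first.
2 needed 10, now all done → 2.
4 is the only step now ready → 4.
5 needed 4 and 10, now all done → 5.
7 needed 2 and 5, now all done → 7.
3 needed 2, 4, 7 and 10, now all done → 3.
That leaves 9 as the only ready step → 9.
That leaves 12 as the only ready step → 12.
6 needed 12, now all done → 6.
Next only 11 has its prerequisites met → 11.
8 needed 4, 6, 7, 10 and 11, now all done → 8.
Next only 1 has its prerequisites met → 1.

10 2 4 5 7 3 9 12 6 11 8 1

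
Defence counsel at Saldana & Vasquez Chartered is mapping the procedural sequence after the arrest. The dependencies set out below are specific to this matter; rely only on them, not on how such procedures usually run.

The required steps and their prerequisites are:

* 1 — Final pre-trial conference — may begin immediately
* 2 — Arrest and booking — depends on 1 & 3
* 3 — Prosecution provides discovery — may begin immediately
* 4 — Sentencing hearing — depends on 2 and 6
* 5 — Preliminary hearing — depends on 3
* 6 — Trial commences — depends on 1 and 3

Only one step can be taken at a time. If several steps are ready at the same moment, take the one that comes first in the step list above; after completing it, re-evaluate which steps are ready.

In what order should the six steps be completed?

1, 3, 2, 5, 6, 4

Nothing is required for 1 and 3. 1 is listed earlier → 1 first.
That leaves 3 as the only ready step → 3.
Ready: 2, 5 and 6. 2 is listed earlier → 2.
5 and 6 are both available; 5 is listed earlier → 5.
Next only 6 has its prerequisites met → 6.
That leaves 4 as the only ready step → 4.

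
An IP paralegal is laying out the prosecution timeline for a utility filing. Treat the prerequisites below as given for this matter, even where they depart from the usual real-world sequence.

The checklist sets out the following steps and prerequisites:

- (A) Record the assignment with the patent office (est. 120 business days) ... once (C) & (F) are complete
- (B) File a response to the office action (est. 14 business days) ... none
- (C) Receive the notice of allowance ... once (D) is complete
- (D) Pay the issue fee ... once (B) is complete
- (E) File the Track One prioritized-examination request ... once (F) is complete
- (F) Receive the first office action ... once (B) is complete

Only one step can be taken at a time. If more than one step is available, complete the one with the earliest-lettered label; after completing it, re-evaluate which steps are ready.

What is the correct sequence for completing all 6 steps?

(B) → (D) → (C) → (F) → (A) → (E)

(B) is the only step with nothing outstanding, so it goes first.
(D) and (F) are both available; (D) has the earlier label → (D).
(C) now also ready, so the ready set is {(C), (F)}; (C) has the earlier label → (C).
(F) needed (B), now all done → (F).
(A) and (E) are both available; (A) has the earlier label → (A).
(E) needed (F), now all done → (E).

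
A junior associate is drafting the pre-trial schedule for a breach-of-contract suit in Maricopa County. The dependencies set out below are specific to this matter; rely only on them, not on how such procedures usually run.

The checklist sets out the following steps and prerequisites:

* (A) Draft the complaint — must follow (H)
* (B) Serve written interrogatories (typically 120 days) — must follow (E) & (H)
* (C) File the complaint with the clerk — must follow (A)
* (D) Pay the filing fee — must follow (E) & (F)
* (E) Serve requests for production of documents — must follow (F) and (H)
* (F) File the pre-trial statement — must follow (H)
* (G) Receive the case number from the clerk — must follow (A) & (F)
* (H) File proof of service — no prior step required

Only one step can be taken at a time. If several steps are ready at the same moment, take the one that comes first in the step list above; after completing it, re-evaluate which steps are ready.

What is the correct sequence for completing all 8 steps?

(H), (A), (C), (F), (E), (B), (D), (G)

(H) is the only step with nothing outstanding, so it goes first.
(A) and (F) are both available; (A) is listed earlier → (A).
(C) now also ready, so the ready set is {(C), (F)}; (C) is listed earlier → (C).
Next only (F) has its prerequisites met → (F).
(E) and (G) are both available; (E) is listed earlier → (E).
Now (B), (D) and (G) have their prerequisites met. (B) is listed earlier, so (B) next.
Now (D) and (G) have their prerequisites met. (D) is listed earlier, so (D) next.
(G) needed (A) and (F), now all done → (G).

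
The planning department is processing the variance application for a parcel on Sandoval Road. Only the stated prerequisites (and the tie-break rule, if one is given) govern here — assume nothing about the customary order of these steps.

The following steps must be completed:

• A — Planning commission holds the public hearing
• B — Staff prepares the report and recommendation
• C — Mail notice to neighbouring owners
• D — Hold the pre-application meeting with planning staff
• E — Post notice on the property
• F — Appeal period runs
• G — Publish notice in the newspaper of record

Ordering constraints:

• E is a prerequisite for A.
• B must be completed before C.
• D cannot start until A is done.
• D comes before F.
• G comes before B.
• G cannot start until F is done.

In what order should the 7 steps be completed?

E A D F G B C

Only E has no prerequisites, so it is first.
A is the only step now ready → A.
D needed A, now all done → D.
F needed D, now all done → F.
G is the only step now ready → G.
B needed G, now all done → B.
C is the only step now ready → C.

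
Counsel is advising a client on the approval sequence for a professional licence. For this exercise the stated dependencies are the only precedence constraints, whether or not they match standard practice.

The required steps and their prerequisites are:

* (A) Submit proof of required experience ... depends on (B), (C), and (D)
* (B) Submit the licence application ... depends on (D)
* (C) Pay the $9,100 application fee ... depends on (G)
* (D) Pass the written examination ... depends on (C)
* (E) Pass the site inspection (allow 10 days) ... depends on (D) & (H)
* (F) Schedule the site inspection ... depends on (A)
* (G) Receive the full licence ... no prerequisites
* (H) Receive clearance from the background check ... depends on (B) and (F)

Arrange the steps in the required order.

(G), (C), (D), (B), (A), (F), (H), (E)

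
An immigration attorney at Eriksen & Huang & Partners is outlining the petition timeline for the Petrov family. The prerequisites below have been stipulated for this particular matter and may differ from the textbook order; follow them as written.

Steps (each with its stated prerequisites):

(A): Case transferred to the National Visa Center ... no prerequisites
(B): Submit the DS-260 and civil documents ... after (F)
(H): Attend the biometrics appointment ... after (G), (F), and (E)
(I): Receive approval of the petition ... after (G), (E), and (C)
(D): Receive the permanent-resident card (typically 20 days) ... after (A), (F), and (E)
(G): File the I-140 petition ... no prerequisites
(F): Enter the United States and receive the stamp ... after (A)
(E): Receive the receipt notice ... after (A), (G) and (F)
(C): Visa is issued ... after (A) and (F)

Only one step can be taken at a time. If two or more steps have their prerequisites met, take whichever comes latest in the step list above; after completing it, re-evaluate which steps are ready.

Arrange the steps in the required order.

(G), (A), (F), (C), (E), (D), (I), (H), (B)

(G) and (A) have no prerequisites; (G) is listed later, so (G) is first.
Next only (A) has its prerequisites met → (A).
(F) needed (A), now all done → (F).
(C), (E) and (B) are all available; (C) is listed later → (C).
(E) and (B) are both available; (E) is listed later → (E).
Ready: (D), (I), (H) and (B). (D) is listed later → (D).
Now (I), (H) and (B) have their prerequisites met. (I) is listed later, so (I) next.
Now (H) and (B) have their prerequisites met. (H) is listed later, so (H) next.
Next only (B) has its prerequisites met → (B).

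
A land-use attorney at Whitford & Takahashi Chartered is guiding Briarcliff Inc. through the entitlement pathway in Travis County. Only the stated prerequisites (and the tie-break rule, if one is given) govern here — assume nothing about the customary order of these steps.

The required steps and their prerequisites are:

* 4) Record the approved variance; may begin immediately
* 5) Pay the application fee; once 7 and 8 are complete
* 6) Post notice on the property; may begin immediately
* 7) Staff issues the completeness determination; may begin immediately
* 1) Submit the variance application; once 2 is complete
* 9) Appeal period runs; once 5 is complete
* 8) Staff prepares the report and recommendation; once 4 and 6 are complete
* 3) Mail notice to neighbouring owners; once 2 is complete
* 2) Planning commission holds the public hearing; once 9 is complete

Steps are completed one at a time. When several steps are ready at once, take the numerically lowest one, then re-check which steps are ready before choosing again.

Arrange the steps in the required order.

4 6 7 8 5 9 2 1 3

Nothing is required for 4, 6 and 7. 4 has the earlier label → 4 first.
Ready: 6 and 7. 6 has the earlier label → 6.
7 and 8 are both available; 7 has the earlier label → 7.
8 needed 4 and 6, now all done → 8.
That leaves 5 as the only ready step → 5.
9 needed 5, now all done → 9.
That leaves 2 as the only ready step → 2.
1 and 3 are both available; 1 has the earlier label → 1.
3 is the only step now ready → 3.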